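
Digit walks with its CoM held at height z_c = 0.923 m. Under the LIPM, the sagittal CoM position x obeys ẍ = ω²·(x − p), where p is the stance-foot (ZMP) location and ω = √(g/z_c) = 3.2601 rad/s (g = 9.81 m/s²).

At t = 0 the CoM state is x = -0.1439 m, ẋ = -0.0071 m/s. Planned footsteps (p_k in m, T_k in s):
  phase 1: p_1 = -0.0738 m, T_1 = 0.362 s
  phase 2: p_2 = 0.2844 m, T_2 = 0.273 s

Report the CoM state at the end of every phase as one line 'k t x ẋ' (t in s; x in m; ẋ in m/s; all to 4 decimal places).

1 0.3620 -0.2019 -0.3495
2 0.6350 -0.5160 -2.1019

phase 1: p=-0.0738, T=0.362, ωT=1.180156, cosh=1.781057, sinh=1.473826; start (x,ẋ)=(-0.143900, -0.007100) → end (x,ẋ)=(-0.201862, -0.349463)
phase 2: p=0.2844, T=0.273, ωT=0.890007, cosh=1.422900, sinh=1.012247; start (x,ẋ)=(-0.201862, -0.349463) → end (x,ẋ)=(-0.516009, -2.101929)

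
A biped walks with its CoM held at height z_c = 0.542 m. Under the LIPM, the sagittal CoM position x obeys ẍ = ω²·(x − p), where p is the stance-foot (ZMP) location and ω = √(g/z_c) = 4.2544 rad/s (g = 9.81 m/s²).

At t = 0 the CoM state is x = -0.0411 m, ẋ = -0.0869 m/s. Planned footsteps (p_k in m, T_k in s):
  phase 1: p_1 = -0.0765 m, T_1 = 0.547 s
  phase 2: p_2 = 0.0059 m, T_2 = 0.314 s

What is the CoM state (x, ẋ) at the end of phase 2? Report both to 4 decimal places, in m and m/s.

phase 1: p=-0.0765, T=0.547, ωT=2.327157, cosh=5.173167, sinh=5.075594; start (x,ẋ)=(-0.041100, -0.086900) → end (x,ẋ)=(0.002956, 0.314865)
phase 2: p=0.0059, T=0.314, ωT=1.335882, cosh=2.033137, sinh=1.770211; start (x,ẋ)=(0.002956, 0.314865) → end (x,ẋ)=(0.130928, 0.617996)

x = 0.1309, ẋ = 0.6180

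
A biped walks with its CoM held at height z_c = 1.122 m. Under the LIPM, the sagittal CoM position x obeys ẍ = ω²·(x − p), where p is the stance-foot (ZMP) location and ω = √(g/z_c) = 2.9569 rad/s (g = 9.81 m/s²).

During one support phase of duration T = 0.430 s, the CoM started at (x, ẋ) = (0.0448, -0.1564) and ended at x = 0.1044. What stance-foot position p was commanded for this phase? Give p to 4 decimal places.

ωT = 2.9569·0.430 = 1.271467; cosh(ωT) = 1.923250, sinh(ωT) = 1.642830
x(T) = p + (x₀−p)·cosh(ωT) + (ẋ₀/ω)·sinh(ωT) ⇒ p·(1 − cosh) = x(T) − x₀·cosh − (ẋ₀/ω)·sinh
numerator   = 0.1044 − (0.0448)·1.923250 − (-0.1564/2.9569)·1.642830 = 0.105133
denominator = 1 − 1.923250 = -0.923250
p = 0.105133 / -0.923250 = -0.1139

p = -0.1139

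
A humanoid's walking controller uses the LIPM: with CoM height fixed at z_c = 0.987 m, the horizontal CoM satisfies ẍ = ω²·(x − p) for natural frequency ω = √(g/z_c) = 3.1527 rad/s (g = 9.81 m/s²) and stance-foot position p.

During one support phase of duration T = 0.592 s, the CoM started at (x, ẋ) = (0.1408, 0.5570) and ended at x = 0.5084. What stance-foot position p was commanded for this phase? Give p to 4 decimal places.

p = 0.2230

ωT = 3.1527·0.592 = 1.866398; cosh(ωT) = 3.309825, sinh(ωT) = 3.155145
x(T) = p + (x₀−p)·cosh(ωT) + (ẋ₀/ω)·sinh(ωT) ⇒ p·(1 − cosh) = x(T) − x₀·cosh − (ẋ₀/ω)·sinh
numerator   = 0.5084 − (0.1408)·3.309825 − (0.5570/3.1527)·3.155145 = -0.515055
denominator = 1 − 3.309825 = -2.309825
p = -0.515055 / -2.309825 = 0.2230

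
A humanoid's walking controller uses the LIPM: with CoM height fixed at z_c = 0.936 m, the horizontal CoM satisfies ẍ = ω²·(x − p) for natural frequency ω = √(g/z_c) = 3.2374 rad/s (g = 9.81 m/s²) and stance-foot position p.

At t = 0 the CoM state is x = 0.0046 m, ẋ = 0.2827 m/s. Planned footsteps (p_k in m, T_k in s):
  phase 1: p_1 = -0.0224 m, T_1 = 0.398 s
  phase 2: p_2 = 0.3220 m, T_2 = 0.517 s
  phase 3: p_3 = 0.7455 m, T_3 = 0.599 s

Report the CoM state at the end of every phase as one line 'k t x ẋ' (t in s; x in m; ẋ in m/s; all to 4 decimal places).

phase 1: p=-0.0224, T=0.398, ωT=1.288485, cosh=1.951488, sinh=1.675800; start (x,ẋ)=(0.004600, 0.282700) → end (x,ẋ)=(0.176626, 0.698167)
phase 2: p=0.3220, T=0.517, ωT=1.673736, cosh=2.759798, sinh=2.572252; start (x,ẋ)=(0.176626, 0.698167) → end (x,ẋ)=(0.475522, 0.716213)
phase 3: p=0.7455, T=0.599, ωT=1.939203, cosh=3.548511, sinh=3.404693; start (x,ẋ)=(0.475522, 0.716213) → end (x,ẋ)=(0.540702, -0.434307)

1 0.3980 0.1766 0.6982
2 0.9150 0.4755 0.7162
3 1.5140 0.5407 -0.4343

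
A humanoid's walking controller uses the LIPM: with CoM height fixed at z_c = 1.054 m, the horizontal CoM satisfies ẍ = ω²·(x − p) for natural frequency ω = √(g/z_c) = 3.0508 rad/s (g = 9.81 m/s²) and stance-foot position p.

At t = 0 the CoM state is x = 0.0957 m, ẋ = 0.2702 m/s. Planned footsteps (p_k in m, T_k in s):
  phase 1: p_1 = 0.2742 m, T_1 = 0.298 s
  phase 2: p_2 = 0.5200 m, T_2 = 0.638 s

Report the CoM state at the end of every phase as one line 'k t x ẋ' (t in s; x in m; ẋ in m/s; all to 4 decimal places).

phase 1: p=0.2742, T=0.298, ωT=0.909138, cosh=1.442527, sinh=1.039656; start (x,ẋ)=(0.095700, 0.270200) → end (x,ẋ)=(0.108788, -0.176392)
phase 2: p=0.5200, T=0.638, ωT=1.946410, cosh=3.573144, sinh=3.430358; start (x,ẋ)=(0.108788, -0.176392) → end (x,ẋ)=(-1.147657, -4.933747)

1 0.2980 0.1088 -0.1764
2 0.9360 -1.1477 -4.9337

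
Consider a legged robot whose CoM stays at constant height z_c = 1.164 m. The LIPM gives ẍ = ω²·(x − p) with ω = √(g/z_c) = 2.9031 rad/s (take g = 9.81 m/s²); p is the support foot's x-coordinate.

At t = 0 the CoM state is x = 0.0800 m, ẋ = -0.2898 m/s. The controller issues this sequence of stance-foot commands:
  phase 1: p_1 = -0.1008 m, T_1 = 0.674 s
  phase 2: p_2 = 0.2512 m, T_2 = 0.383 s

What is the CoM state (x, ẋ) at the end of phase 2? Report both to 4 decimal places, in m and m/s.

x = 0.5357, ẋ = 1.1243

phase 1: p=-0.1008, T=0.674, ωT=1.956689, cosh=3.608594, sinh=3.467269; start (x,ẋ)=(0.080000, -0.289800) → end (x,ẋ)=(0.205516, 0.774131)
phase 2: p=0.2512, T=0.383, ωT=1.111887, cosh=1.684514, sinh=1.355576; start (x,ẋ)=(0.205516, 0.774131) → end (x,ẋ)=(0.535718, 1.124251)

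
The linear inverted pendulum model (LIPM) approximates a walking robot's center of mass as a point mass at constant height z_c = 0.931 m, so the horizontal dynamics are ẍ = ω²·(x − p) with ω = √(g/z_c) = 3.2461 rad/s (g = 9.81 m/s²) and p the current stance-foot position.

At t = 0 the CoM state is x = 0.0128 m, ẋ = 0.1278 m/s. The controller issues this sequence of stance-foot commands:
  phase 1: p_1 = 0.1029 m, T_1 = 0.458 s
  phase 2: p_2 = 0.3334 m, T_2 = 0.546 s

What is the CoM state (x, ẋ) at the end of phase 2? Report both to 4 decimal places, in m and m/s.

x = -1.0270, ẋ = -4.2728

phase 1: p=0.1029, T=0.458, ωT=1.486714, cosh=2.324326, sinh=2.098212; start (x,ẋ)=(0.012800, 0.127800) → end (x,ẋ)=(-0.023915, -0.316623)
phase 2: p=0.3334, T=0.546, ωT=1.772371, cosh=3.027358, sinh=2.857429; start (x,ẋ)=(-0.023915, -0.316623) → end (x,ẋ)=(-1.027031, -4.272801)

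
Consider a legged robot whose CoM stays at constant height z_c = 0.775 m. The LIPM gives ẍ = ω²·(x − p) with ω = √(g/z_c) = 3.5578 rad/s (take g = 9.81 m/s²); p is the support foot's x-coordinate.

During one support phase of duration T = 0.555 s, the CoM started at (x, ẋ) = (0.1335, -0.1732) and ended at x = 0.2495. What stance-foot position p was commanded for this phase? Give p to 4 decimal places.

p = 0.0257

ωT = 3.5578·0.555 = 1.974579; cosh(ωT) = 3.671203, sinh(ωT) = 3.532383
x(T) = p + (x₀−p)·cosh(ωT) + (ẋ₀/ω)·sinh(ωT) ⇒ p·(1 − cosh) = x(T) − x₀·cosh − (ẋ₀/ω)·sinh
numerator   = 0.2495 − (0.1335)·3.671203 − (-0.1732/3.5578)·3.532383 = -0.068643
denominator = 1 − 3.671203 = -2.671203
p = -0.068643 / -2.671203 = 0.0257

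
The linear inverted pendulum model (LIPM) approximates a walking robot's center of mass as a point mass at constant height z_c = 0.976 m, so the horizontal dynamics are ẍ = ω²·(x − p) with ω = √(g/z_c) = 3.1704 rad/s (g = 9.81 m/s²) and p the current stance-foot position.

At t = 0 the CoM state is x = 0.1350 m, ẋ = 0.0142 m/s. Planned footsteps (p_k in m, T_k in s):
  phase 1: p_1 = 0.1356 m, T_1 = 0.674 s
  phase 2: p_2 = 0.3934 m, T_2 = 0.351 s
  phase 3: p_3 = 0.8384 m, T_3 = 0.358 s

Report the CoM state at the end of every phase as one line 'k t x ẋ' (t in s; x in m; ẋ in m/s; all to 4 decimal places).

1 0.6740 0.1517 0.0530
2 1.0250 0.0087 -0.9504
3 1.3830 -1.0037 -5.3003

phase 1: p=0.1356, T=0.674, ωT=2.136850, cosh=4.295365, sinh=4.177339; start (x,ẋ)=(0.135000, 0.014200) → end (x,ẋ)=(0.151733, 0.053048)
phase 2: p=0.3934, T=0.351, ωT=1.112810, cosh=1.685766, sinh=1.357132; start (x,ẋ)=(0.151733, 0.053048) → end (x,ẋ)=(0.008713, -0.950383)
phase 3: p=0.8384, T=0.358, ωT=1.135003, cosh=1.716302, sinh=1.394881; start (x,ẋ)=(0.008713, -0.950383) → end (x,ẋ)=(-1.003733, -5.300294)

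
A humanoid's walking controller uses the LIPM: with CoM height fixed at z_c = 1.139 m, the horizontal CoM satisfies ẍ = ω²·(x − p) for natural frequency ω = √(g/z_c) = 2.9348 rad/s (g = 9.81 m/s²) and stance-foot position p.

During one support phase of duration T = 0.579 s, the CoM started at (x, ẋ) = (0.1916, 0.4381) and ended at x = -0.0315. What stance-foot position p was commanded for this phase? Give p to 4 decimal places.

p = 0.5298

ωT = 2.9348·0.579 = 1.699249; cosh(ωT) = 2.826330, sinh(ωT) = 2.643509
x(T) = p + (x₀−p)·cosh(ωT) + (ẋ₀/ω)·sinh(ωT) ⇒ p·(1 − cosh) = x(T) − x₀·cosh − (ẋ₀/ω)·sinh
numerator   = -0.0315 − (0.1916)·2.826330 − (0.4381/2.9348)·2.643509 = -0.967642
denominator = 1 − 2.826330 = -1.826330
p = -0.967642 / -1.826330 = 0.5298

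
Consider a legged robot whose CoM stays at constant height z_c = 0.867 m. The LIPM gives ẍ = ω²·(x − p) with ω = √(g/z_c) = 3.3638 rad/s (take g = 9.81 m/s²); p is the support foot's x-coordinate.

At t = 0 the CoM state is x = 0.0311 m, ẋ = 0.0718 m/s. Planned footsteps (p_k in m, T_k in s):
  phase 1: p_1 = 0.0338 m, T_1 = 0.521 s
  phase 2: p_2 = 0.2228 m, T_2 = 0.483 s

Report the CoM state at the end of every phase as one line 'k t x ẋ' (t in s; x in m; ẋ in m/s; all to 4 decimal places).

phase 1: p=0.0338, T=0.521, ωT=1.752540, cosh=2.971285, sinh=2.797952; start (x,ẋ)=(0.031100, 0.071800) → end (x,ẋ)=(0.085500, 0.187927)
phase 2: p=0.2228, T=0.483, ωT=1.624715, cosh=2.636971, sinh=2.440003; start (x,ẋ)=(0.085500, 0.187927) → end (x,ẋ)=(-0.002941, -0.631362)

1 0.5210 0.0855 0.1879
2 1.0040 -0.0029 -0.6314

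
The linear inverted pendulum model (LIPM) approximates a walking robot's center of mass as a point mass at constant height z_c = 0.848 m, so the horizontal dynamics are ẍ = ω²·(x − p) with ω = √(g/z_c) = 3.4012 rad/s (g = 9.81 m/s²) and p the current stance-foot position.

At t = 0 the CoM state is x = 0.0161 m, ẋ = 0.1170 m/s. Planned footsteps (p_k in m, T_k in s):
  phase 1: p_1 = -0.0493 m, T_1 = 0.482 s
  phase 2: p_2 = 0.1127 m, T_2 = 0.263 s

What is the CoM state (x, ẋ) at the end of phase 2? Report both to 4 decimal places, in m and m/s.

phase 1: p=-0.0493, T=0.482, ωT=1.639378, cosh=2.673033, sinh=2.478933; start (x,ẋ)=(0.016100, 0.117000) → end (x,ẋ)=(0.210791, 0.864155)
phase 2: p=0.1127, T=0.263, ωT=0.894516, cosh=1.427478, sinh=1.018673; start (x,ẋ)=(0.210791, 0.864155) → end (x,ẋ)=(0.511540, 1.573418)

x = 0.5115, ẋ = 1.5734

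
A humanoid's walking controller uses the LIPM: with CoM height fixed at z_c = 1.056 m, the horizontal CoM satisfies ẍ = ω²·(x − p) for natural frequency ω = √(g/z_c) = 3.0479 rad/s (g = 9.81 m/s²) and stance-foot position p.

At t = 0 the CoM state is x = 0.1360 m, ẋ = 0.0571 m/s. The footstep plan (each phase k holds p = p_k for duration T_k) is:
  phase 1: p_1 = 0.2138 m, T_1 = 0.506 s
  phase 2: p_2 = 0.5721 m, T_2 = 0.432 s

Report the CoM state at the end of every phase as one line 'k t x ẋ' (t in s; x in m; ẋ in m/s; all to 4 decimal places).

1 0.5060 0.0654 -0.3893
2 0.9380 -0.6622 -3.4526

phase 1: p=0.2138, T=0.506, ωT=1.542237, cosh=2.444470, sinh=2.230568; start (x,ẋ)=(0.136000, 0.057100) → end (x,ẋ)=(0.065408, -0.389348)
phase 2: p=0.5721, T=0.432, ωT=1.316693, cosh=1.999541, sinh=1.731521; start (x,ẋ)=(0.065408, -0.389348) → end (x,ẋ)=(-0.662241, -3.452584)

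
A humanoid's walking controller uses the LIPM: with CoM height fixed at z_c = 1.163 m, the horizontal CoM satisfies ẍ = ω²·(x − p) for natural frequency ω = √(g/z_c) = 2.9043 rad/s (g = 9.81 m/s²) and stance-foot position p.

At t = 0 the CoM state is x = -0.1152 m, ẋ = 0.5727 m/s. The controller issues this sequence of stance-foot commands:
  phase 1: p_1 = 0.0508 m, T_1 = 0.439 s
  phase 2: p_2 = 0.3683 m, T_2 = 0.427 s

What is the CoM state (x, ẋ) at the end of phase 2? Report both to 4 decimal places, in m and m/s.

x = -0.0481, ẋ = -0.8572

phase 1: p=0.0508, T=0.439, ωT=1.274988, cosh=1.929046, sinh=1.649611; start (x,ẋ)=(-0.115200, 0.572700) → end (x,ẋ)=(0.055866, 0.309464)
phase 2: p=0.3683, T=0.427, ωT=1.240136, cosh=1.872714, sinh=1.583369; start (x,ẋ)=(0.055866, 0.309464) → end (x,ẋ)=(-0.048086, -0.857215)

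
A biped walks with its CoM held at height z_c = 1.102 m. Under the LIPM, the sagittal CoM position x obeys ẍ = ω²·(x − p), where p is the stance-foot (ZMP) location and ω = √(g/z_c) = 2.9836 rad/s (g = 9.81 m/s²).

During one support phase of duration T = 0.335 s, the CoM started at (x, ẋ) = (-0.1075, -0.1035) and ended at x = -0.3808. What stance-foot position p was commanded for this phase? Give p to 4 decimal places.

p = 0.3212

ωT = 2.9836·0.335 = 0.999506; cosh(ωT) = 1.542500, sinh(ωT) = 1.174439
x(T) = p + (x₀−p)·cosh(ωT) + (ẋ₀/ω)·sinh(ωT) ⇒ p·(1 − cosh) = x(T) − x₀·cosh − (ẋ₀/ω)·sinh
numerator   = -0.3808 − (-0.1075)·1.542500 − (-0.1035/2.9836)·1.174439 = -0.174240
denominator = 1 − 1.542500 = -0.542500
p = -0.174240 / -0.542500 = 0.3212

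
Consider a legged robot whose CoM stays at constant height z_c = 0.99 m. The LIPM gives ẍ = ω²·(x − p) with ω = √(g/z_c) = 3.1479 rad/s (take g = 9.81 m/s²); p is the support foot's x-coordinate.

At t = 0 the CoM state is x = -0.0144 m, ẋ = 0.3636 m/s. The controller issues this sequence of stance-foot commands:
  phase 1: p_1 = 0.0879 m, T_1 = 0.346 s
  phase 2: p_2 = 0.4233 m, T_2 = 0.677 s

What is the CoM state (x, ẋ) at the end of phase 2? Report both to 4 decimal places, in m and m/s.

x = -0.8484, ẋ = -3.8505

phase 1: p=0.0879, T=0.346, ωT=1.089173, cosh=1.654156, sinh=1.317661; start (x,ẋ)=(-0.014400, 0.363600) → end (x,ẋ)=(0.070877, 0.177124)
phase 2: p=0.4233, T=0.677, ωT=2.131128, cosh=4.271535, sinh=4.152832; start (x,ẋ)=(0.070877, 0.177124) → end (x,ẋ)=(-0.848418, -3.850526)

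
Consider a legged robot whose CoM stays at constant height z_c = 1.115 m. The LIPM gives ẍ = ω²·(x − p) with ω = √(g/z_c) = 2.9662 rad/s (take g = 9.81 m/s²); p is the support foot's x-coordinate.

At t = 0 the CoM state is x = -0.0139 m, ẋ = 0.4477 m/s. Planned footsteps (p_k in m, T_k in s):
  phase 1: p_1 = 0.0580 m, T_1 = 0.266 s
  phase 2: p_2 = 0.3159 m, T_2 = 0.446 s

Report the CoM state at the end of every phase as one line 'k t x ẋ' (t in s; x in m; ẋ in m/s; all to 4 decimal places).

1 0.2660 0.0944 0.4082
2 0.7120 0.1105 -0.3255

phase 1: p=0.0580, T=0.266, ωT=0.789009, cosh=1.327755, sinh=0.873460; start (x,ẋ)=(-0.013900, 0.447700) → end (x,ẋ)=(0.094369, 0.408153)
phase 2: p=0.3159, T=0.446, ωT=1.322925, cosh=2.010371, sinh=1.744016; start (x,ẋ)=(0.094369, 0.408153) → end (x,ẋ)=(0.110520, -0.325462)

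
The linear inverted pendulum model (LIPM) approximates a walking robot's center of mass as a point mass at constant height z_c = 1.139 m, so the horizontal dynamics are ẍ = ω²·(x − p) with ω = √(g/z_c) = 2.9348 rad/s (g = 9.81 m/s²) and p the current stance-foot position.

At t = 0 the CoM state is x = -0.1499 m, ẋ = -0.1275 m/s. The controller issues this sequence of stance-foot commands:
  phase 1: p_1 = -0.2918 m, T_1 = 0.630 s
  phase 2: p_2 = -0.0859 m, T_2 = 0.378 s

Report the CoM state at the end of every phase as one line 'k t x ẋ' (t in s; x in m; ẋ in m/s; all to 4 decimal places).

phase 1: p=-0.2918, T=0.630, ωT=1.848924, cosh=3.255193, sinh=3.097787; start (x,ẋ)=(-0.149900, -0.127500) → end (x,ẋ)=(0.035531, 0.875030)
phase 2: p=-0.0859, T=0.378, ωT=1.109354, cosh=1.681086, sinh=1.351314; start (x,ẋ)=(0.035531, 0.875030) → end (x,ẋ)=(0.521139, 1.952577)

1 0.6300 0.0355 0.8750
2 1.0080 0.5211 1.9526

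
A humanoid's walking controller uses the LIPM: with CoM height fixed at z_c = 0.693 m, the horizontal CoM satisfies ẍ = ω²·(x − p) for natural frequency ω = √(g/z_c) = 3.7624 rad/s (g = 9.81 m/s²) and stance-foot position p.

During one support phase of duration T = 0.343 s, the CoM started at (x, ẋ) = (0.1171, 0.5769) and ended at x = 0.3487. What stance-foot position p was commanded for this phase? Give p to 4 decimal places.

p = 0.1443

ωT = 3.7624·0.343 = 1.290503; cosh(ωT) = 1.954874, sinh(ωT) = 1.679741
x(T) = p + (x₀−p)·cosh(ωT) + (ẋ₀/ω)·sinh(ωT) ⇒ p·(1 − cosh) = x(T) − x₀·cosh − (ẋ₀/ω)·sinh
numerator   = 0.3487 − (0.1171)·1.954874 − (0.5769/3.7624)·1.679741 = -0.137775
denominator = 1 − 1.954874 = -0.954874
p = -0.137775 / -0.954874 = 0.1443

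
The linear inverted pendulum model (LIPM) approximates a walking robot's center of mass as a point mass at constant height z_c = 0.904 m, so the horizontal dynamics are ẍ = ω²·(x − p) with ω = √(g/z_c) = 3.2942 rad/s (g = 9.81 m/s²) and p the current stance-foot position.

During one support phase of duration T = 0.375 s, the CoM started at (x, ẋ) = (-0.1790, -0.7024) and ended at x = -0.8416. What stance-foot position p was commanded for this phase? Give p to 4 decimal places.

p = 0.1989

ωT = 3.2942·0.375 = 1.235325; cosh(ωT) = 1.865118, sinh(ωT) = 1.574378
x(T) = p + (x₀−p)·cosh(ωT) + (ẋ₀/ω)·sinh(ωT) ⇒ p·(1 − cosh) = x(T) − x₀·cosh − (ẋ₀/ω)·sinh
numerator   = -0.8416 − (-0.1790)·1.865118 − (-0.7024/3.2942)·1.574378 = -0.172050
denominator = 1 − 1.865118 = -0.865118
p = -0.172050 / -0.865118 = 0.1989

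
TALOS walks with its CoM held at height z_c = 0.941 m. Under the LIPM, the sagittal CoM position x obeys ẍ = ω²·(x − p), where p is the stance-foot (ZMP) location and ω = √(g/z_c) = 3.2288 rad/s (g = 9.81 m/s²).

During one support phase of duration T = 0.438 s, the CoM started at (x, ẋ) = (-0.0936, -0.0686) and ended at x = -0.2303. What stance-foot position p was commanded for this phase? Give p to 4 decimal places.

p = -0.0125

ωT = 3.2288·0.438 = 1.414214; cosh(ωT) = 2.178185, sinh(ωT) = 1.935069
x(T) = p + (x₀−p)·cosh(ωT) + (ẋ₀/ω)·sinh(ωT) ⇒ p·(1 − cosh) = x(T) − x₀·cosh − (ẋ₀/ω)·sinh
numerator   = -0.2303 − (-0.0936)·2.178185 − (-0.0686/3.2288)·1.935069 = 0.014691
denominator = 1 − 2.178185 = -1.178185
p = 0.014691 / -1.178185 = -0.0125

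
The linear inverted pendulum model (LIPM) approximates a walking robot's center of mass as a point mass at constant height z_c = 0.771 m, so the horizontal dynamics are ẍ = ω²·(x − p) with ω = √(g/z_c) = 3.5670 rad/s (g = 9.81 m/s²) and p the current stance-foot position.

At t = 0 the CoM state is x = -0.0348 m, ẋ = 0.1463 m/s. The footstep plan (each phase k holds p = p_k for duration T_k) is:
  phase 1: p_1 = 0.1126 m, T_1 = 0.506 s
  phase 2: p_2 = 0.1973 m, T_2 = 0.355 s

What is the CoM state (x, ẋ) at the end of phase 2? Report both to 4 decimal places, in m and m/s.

x = -1.1165, ẋ = -4.5699

phase 1: p=0.1126, T=0.506, ωT=1.804902, cosh=3.121933, sinh=2.957443; start (x,ẋ)=(-0.034800, 0.146300) → end (x,ẋ)=(-0.226274, -1.098213)
phase 2: p=0.1973, T=0.355, ωT=1.266285, cosh=1.914763, sinh=1.632886; start (x,ẋ)=(-0.226274, -1.098213) → end (x,ẋ)=(-1.116479, -4.569925)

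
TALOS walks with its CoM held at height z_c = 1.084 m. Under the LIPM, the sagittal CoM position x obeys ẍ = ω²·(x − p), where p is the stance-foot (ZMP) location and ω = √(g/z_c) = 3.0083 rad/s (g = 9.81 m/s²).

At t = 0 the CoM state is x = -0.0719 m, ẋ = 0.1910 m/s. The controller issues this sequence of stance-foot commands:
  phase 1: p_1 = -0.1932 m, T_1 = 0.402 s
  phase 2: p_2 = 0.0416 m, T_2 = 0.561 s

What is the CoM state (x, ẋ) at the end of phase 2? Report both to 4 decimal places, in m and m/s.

x = 1.0609, ẋ = 3.1874

phase 1: p=-0.1932, T=0.402, ωT=1.209337, cosh=1.824828, sinh=1.526433; start (x,ẋ)=(-0.071900, 0.191000) → end (x,ẋ)=(0.125066, 0.905548)
phase 2: p=0.0416, T=0.561, ωT=1.687656, cosh=2.795873, sinh=2.610921; start (x,ẋ)=(0.125066, 0.905548) → end (x,ẋ)=(1.060892, 3.187378)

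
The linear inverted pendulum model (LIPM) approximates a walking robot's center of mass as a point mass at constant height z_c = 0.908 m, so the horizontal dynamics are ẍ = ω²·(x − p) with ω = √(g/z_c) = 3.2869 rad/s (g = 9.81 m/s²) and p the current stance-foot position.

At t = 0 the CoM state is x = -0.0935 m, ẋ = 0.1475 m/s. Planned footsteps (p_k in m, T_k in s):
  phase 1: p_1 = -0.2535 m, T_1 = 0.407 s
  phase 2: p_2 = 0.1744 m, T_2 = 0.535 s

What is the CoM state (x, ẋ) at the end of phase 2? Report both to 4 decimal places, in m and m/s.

x = 1.1639, ẋ = 3.4775

phase 1: p=-0.2535, T=0.407, ωT=1.337768, cosh=2.036480, sinh=1.774050; start (x,ẋ)=(-0.093500, 0.147500) → end (x,ẋ)=(0.151948, 1.233361)
phase 2: p=0.1744, T=0.535, ωT=1.758492, cosh=2.987990, sinh=2.815686; start (x,ẋ)=(0.151948, 1.233361) → end (x,ẋ)=(1.163857, 3.477475)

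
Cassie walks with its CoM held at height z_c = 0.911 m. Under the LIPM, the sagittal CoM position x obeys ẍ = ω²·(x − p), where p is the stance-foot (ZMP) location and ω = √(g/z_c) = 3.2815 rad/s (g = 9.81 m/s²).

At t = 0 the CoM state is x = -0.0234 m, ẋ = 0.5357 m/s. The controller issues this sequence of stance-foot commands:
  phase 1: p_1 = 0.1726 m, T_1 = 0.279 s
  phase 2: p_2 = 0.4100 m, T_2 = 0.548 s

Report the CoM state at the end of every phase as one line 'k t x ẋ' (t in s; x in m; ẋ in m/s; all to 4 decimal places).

phase 1: p=0.1726, T=0.279, ωT=0.915539, cosh=1.449211, sinh=1.048910; start (x,ẋ)=(-0.023400, 0.535700) → end (x,ẋ)=(0.059788, 0.101711)
phase 2: p=0.4100, T=0.548, ωT=1.798262, cosh=3.102364, sinh=2.936778; start (x,ẋ)=(0.059788, 0.101711) → end (x,ẋ)=(-0.585460, -3.059465)

1 0.2790 0.0598 0.1017
2 0.8270 -0.5855 -3.0595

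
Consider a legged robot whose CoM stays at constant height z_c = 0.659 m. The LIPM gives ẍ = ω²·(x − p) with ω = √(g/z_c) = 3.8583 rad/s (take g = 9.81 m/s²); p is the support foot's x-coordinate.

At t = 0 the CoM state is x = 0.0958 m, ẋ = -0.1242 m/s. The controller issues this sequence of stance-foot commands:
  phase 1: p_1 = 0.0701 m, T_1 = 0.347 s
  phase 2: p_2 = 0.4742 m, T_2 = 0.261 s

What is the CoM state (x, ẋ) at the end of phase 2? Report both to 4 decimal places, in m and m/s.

phase 1: p=0.0701, T=0.347, ωT=1.338830, cosh=2.038365, sinh=1.776213; start (x,ẋ)=(0.095800, -0.124200) → end (x,ẋ)=(0.065309, -0.077039)
phase 2: p=0.4742, T=0.261, ωT=1.007016, cosh=1.551364, sinh=1.186057; start (x,ẋ)=(0.065309, -0.077039) → end (x,ẋ)=(-0.183821, -1.990667)

x = -0.1838, ẋ = -1.9907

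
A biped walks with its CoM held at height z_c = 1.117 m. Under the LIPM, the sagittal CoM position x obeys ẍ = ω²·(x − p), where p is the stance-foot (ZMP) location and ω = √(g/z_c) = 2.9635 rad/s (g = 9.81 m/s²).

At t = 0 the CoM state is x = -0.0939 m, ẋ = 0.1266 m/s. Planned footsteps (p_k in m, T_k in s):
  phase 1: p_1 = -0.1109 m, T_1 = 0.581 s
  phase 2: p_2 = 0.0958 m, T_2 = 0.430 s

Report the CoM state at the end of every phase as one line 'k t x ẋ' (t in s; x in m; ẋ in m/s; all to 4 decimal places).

1 0.5810 0.0539 0.5019
2 1.0110 0.2941 0.7627

phase 1: p=-0.1109, T=0.581, ωT=1.721793, cosh=2.886649, sinh=2.707904; start (x,ẋ)=(-0.093900, 0.126600) → end (x,ẋ)=(0.053854, 0.501873)
phase 2: p=0.0958, T=0.430, ωT=1.274305, cosh=1.927920, sinh=1.648295; start (x,ẋ)=(0.053854, 0.501873) → end (x,ẋ)=(0.294072, 0.762676)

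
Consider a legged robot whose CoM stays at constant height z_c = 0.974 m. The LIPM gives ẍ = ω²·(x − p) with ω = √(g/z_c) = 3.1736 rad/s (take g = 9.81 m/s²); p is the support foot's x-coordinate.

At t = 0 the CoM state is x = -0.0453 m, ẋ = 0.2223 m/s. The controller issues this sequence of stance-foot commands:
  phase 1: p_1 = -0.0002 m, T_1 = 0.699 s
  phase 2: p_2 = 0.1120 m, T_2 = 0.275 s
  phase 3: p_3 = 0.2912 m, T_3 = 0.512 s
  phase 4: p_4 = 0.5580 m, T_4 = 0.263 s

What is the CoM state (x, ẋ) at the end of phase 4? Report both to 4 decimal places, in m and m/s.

phase 1: p=-0.0002, T=0.699, ωT=2.218346, cosh=4.650454, sinh=4.541665; start (x,ẋ)=(-0.045300, 0.222300) → end (x,ẋ)=(0.108193, 0.383750)
phase 2: p=0.1120, T=0.275, ωT=0.872740, cosh=1.405633, sinh=0.987827; start (x,ẋ)=(0.108193, 0.383750) → end (x,ẋ)=(0.226096, 0.527477)
phase 3: p=0.2912, T=0.512, ωT=1.624883, cosh=2.637380, sinh=2.440446; start (x,ẋ)=(0.226096, 0.527477) → end (x,ẋ)=(0.525117, 0.886928)
phase 4: p=0.5580, T=0.263, ωT=0.834657, cosh=1.369023, sinh=0.935000; start (x,ẋ)=(0.525117, 0.886928) → end (x,ẋ)=(0.774288, 1.116652)

x = 0.7743, ẋ = 1.1167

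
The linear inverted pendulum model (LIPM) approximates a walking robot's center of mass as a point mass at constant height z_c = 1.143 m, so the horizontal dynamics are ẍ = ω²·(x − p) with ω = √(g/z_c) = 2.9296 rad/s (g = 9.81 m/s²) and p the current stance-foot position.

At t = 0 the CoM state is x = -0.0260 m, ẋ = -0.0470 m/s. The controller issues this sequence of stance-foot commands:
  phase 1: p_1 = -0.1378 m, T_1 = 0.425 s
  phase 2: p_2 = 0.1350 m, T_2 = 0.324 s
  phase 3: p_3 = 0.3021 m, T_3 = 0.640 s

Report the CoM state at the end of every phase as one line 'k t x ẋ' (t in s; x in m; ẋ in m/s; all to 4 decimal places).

phase 1: p=-0.1378, T=0.425, ωT=1.245080, cosh=1.880565, sinh=1.592647; start (x,ẋ)=(-0.026000, -0.047000) → end (x,ẋ)=(0.046896, 0.433252)
phase 2: p=0.1350, T=0.324, ωT=0.949190, cosh=1.485336, sinh=1.098281; start (x,ẋ)=(0.046896, 0.433252) → end (x,ẋ)=(0.166559, 0.360048)
phase 3: p=0.3021, T=0.640, ωT=1.874944, cosh=3.336909, sinh=3.183545; start (x,ẋ)=(0.166559, 0.360048) → end (x,ẋ)=(0.241069, -0.062680)

1 0.4250 0.0469 0.4333
2 0.7490 0.1666 0.3600
3 1.3890 0.2411 -0.0627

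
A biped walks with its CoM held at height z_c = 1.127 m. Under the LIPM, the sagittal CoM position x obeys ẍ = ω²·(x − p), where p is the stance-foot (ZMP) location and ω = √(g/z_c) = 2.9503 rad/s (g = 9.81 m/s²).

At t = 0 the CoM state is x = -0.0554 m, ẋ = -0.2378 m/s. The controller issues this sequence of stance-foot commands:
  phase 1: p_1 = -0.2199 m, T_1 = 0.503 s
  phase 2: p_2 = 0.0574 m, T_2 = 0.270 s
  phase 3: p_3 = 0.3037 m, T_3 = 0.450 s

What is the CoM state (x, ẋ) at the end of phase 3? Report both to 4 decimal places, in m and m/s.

x = 0.1812, ẋ = -0.0906

phase 1: p=-0.2199, T=0.503, ωT=1.484001, cosh=2.318643, sinh=2.091914; start (x,ẋ)=(-0.055400, -0.237800) → end (x,ẋ)=(-0.007096, 0.463884)
phase 2: p=0.0574, T=0.270, ωT=0.796581, cosh=1.334406, sinh=0.883538; start (x,ẋ)=(-0.007096, 0.463884) → end (x,ẋ)=(0.110258, 0.450888)
phase 3: p=0.3037, T=0.450, ωT=1.327635, cosh=2.018608, sinh=1.753504; start (x,ẋ)=(0.110258, 0.450888) → end (x,ẋ)=(0.181200, -0.090581)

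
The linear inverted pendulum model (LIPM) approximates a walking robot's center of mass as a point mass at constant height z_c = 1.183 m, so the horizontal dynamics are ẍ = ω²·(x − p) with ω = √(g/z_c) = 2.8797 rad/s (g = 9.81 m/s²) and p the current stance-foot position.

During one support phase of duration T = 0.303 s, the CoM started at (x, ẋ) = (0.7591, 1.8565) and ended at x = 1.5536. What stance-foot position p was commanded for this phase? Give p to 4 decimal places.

ωT = 2.8797·0.303 = 0.872549; cosh(ωT) = 1.405444, sinh(ωT) = 0.987559
x(T) = p + (x₀−p)·cosh(ωT) + (ẋ₀/ω)·sinh(ωT) ⇒ p·(1 − cosh) = x(T) − x₀·cosh − (ẋ₀/ω)·sinh
numerator   = 1.5536 − (0.7591)·1.405444 − (1.8565/2.8797)·0.987559 = -0.149937
denominator = 1 − 1.405444 = -0.405444
p = -0.149937 / -0.405444 = 0.3698

p = 0.3698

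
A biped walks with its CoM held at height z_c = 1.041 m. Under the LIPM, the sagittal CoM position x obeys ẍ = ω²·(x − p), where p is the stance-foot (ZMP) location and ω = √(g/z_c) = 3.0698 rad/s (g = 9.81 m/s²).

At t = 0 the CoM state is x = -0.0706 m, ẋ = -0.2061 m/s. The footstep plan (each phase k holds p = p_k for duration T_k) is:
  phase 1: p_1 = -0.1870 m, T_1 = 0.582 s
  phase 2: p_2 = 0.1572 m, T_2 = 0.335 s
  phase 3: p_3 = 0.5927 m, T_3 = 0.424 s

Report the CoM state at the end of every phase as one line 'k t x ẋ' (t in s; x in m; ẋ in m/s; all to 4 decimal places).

1 0.5820 -0.0246 0.4042
2 0.9170 0.0310 -0.0432
3 1.3410 -0.5397 -3.0190

phase 1: p=-0.1870, T=0.582, ωT=1.786624, cosh=3.068394, sinh=2.900869; start (x,ẋ)=(-0.070600, -0.206100) → end (x,ẋ)=(-0.024597, 0.404156)
phase 2: p=0.1572, T=0.335, ωT=1.028383, cosh=1.577062, sinh=1.219478; start (x,ẋ)=(-0.024597, 0.404156) → end (x,ẋ)=(0.031045, -0.043188)
phase 3: p=0.5927, T=0.424, ωT=1.301595, cosh=1.973626, sinh=1.701529; start (x,ẋ)=(0.031045, -0.043188) → end (x,ẋ)=(-0.539734, -3.018957)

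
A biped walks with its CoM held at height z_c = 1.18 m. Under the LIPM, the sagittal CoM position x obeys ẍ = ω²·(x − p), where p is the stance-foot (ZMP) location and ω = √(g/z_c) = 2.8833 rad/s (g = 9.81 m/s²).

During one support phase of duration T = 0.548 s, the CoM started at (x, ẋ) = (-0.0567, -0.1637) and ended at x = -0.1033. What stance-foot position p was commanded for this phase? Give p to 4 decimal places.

ωT = 2.8833·0.548 = 1.580048; cosh(ωT) = 2.530578, sinh(ωT) = 2.324613
x(T) = p + (x₀−p)·cosh(ωT) + (ẋ₀/ω)·sinh(ωT) ⇒ p·(1 − cosh) = x(T) − x₀·cosh − (ẋ₀/ω)·sinh
numerator   = -0.1033 − (-0.0567)·2.530578 − (-0.1637/2.8833)·2.324613 = 0.172164
denominator = 1 − 2.530578 = -1.530578
p = 0.172164 / -1.530578 = -0.1125

p = -0.1125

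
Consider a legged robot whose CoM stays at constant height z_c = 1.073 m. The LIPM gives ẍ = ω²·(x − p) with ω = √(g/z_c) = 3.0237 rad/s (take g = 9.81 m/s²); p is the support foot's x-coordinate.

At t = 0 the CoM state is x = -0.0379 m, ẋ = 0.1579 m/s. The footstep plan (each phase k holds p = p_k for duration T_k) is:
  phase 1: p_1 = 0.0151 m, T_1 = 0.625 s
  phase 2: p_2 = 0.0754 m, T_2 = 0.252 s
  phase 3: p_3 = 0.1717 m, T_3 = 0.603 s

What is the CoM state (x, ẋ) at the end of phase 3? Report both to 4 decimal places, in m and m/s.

x = -0.5713, ẋ = -2.1822

phase 1: p=0.0151, T=0.625, ωT=1.889812, cosh=3.384614, sinh=3.233514; start (x,ẋ)=(-0.037900, 0.157900) → end (x,ẋ)=(0.004572, 0.016240)
phase 2: p=0.0754, T=0.252, ωT=0.761972, cosh=1.304621, sinh=0.837877; start (x,ẋ)=(0.004572, 0.016240) → end (x,ẋ)=(-0.012503, -0.158254)
phase 3: p=0.1717, T=0.603, ωT=1.823291, cosh=3.176849, sinh=3.015355; start (x,ẋ)=(-0.012503, -0.158254) → end (x,ẋ)=(-0.571304, -2.182229)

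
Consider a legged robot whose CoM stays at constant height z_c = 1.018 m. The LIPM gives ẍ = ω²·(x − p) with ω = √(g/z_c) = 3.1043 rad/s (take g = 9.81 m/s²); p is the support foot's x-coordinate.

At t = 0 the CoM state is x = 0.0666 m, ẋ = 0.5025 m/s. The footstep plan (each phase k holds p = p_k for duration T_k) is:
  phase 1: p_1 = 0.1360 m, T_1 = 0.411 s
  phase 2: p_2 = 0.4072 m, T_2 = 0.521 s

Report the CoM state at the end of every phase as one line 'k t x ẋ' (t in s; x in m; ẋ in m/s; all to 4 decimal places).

phase 1: p=0.1360, T=0.411, ωT=1.275867, cosh=1.930498, sinh=1.651309; start (x,ẋ)=(0.066600, 0.502500) → end (x,ẋ)=(0.269325, 0.614320)
phase 2: p=0.4072, T=0.521, ωT=1.617340, cosh=2.619047, sinh=2.420621; start (x,ẋ)=(0.269325, 0.614320) → end (x,ẋ)=(0.525122, 0.572890)

1 0.4110 0.2693 0.6143
2 0.9320 0.5251 0.5729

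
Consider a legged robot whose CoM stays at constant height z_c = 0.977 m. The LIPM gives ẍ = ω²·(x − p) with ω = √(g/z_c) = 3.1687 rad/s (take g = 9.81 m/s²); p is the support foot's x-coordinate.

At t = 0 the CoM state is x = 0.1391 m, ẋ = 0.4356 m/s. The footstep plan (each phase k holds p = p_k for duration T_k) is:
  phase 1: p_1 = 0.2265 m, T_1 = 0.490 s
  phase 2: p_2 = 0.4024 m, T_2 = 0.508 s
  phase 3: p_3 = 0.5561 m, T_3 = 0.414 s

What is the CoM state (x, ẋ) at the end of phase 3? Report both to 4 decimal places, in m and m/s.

x = 0.8070, ẋ = 0.9643

phase 1: p=0.2265, T=0.490, ωT=1.552663, cosh=2.467859, sinh=2.256175; start (x,ẋ)=(0.139100, 0.435600) → end (x,ẋ)=(0.320965, 0.450164)
phase 2: p=0.4024, T=0.508, ωT=1.609700, cosh=2.600628, sinh=2.400680; start (x,ẋ)=(0.320965, 0.450164) → end (x,ẋ)=(0.531672, 0.551228)
phase 3: p=0.5561, T=0.414, ωT=1.311842, cosh=1.991165, sinh=1.721841; start (x,ẋ)=(0.531672, 0.551228) → end (x,ẋ)=(0.806992, 0.964307)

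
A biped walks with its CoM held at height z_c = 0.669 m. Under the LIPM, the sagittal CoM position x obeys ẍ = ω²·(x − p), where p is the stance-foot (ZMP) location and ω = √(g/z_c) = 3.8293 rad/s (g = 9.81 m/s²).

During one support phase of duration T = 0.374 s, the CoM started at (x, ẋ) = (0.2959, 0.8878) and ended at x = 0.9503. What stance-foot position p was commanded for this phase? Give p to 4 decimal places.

p = 0.1338

ωT = 3.8293·0.374 = 1.432158; cosh(ωT) = 2.213260, sinh(ωT) = 1.974467
x(T) = p + (x₀−p)·cosh(ωT) + (ẋ₀/ω)·sinh(ωT) ⇒ p·(1 − cosh) = x(T) − x₀·cosh − (ẋ₀/ω)·sinh
numerator   = 0.9503 − (0.2959)·2.213260 − (0.8878/3.8293)·1.974467 = -0.162372
denominator = 1 − 2.213260 = -1.213260
p = -0.162372 / -1.213260 = 0.1338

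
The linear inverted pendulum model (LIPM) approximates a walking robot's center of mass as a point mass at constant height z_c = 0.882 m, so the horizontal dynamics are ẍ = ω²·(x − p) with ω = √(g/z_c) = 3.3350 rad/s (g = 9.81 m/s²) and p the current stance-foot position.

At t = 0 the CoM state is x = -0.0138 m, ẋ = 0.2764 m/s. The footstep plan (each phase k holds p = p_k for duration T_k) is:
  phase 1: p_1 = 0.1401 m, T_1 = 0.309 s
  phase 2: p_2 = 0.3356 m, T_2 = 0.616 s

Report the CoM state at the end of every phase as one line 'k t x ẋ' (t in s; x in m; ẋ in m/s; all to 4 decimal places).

phase 1: p=0.1401, T=0.309, ωT=1.030515, cosh=1.579666, sinh=1.222843; start (x,ẋ)=(-0.013800, 0.276400) → end (x,ẋ)=(-0.001663, -0.191012)
phase 2: p=0.3356, T=0.616, ωT=2.054360, cosh=3.965009, sinh=3.836834; start (x,ẋ)=(-0.001663, -0.191012) → end (x,ẋ)=(-1.221406, -5.072931)

1 0.3090 -0.0017 -0.1910
2 0.9250 -1.2214 -5.0729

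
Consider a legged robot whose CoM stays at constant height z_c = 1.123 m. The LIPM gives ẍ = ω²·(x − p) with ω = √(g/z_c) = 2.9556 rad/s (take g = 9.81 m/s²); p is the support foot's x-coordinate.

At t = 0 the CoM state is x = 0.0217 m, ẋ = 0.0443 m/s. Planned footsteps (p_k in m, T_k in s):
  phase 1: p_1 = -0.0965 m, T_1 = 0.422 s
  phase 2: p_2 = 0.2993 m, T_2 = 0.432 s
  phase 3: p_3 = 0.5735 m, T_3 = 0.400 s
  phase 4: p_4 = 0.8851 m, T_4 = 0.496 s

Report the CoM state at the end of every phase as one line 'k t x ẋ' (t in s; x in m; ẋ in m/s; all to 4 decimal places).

1 0.4220 0.1501 0.6413
2 0.8540 0.3698 0.5102
3 1.2540 0.4651 0.0205
4 1.7500 -0.0589 -2.4986

phase 1: p=-0.0965, T=0.422, ωT=1.247263, cosh=1.884047, sinh=1.596757; start (x,ẋ)=(0.021700, 0.044300) → end (x,ẋ)=(0.150127, 0.641293)
phase 2: p=0.2993, T=0.432, ωT=1.276819, cosh=1.932070, sinh=1.653147; start (x,ẋ)=(0.150127, 0.641293) → end (x,ẋ)=(0.369781, 0.510160)
phase 3: p=0.5735, T=0.400, ωT=1.182240, cosh=1.784132, sinh=1.477540; start (x,ẋ)=(0.369781, 0.510160) → end (x,ẋ)=(0.465073, 0.020546)
phase 4: p=0.8851, T=0.496, ωT=1.465978, cosh=2.281314, sinh=2.050462; start (x,ẋ)=(0.465073, 0.020546) → end (x,ẋ)=(-0.058860, -2.498636)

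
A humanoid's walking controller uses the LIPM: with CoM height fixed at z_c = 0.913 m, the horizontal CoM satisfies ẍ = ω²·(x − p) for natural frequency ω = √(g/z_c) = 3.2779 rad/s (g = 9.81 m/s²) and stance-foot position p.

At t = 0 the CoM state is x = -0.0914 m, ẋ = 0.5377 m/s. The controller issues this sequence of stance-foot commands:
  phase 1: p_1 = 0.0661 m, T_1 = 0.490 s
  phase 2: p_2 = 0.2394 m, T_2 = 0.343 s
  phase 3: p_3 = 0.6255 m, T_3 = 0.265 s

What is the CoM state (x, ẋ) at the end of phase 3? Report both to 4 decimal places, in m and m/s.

x = -0.4481, ẋ = -2.8820

phase 1: p=0.0661, T=0.490, ωT=1.606171, cosh=2.592173, sinh=2.391519; start (x,ẋ)=(-0.091400, 0.537700) → end (x,ẋ)=(0.050133, 0.159144)
phase 2: p=0.2394, T=0.343, ωT=1.124320, cosh=1.701498, sinh=1.376624; start (x,ẋ)=(0.050133, 0.159144) → end (x,ẋ)=(-0.015802, -0.583274)
phase 3: p=0.6255, T=0.265, ωT=0.868644, cosh=1.401598, sinh=0.982077; start (x,ẋ)=(-0.015802, -0.583274) → end (x,ẋ)=(-0.448100, -2.881965)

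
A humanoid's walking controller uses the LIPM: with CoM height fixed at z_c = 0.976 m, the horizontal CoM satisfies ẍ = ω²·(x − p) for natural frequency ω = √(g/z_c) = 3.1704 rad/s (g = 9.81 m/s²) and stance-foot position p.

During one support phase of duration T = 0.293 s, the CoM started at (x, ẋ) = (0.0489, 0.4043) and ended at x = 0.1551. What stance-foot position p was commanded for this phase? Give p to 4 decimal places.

p = 0.1137

ωT = 3.1704·0.293 = 0.928927; cosh(ωT) = 1.463384, sinh(ωT) = 1.068407
x(T) = p + (x₀−p)·cosh(ωT) + (ẋ₀/ω)·sinh(ωT) ⇒ p·(1 − cosh) = x(T) − x₀·cosh − (ẋ₀/ω)·sinh
numerator   = 0.1551 − (0.0489)·1.463384 − (0.4043/3.1704)·1.068407 = -0.052706
denominator = 1 − 1.463384 = -0.463384
p = -0.052706 / -0.463384 = 0.1137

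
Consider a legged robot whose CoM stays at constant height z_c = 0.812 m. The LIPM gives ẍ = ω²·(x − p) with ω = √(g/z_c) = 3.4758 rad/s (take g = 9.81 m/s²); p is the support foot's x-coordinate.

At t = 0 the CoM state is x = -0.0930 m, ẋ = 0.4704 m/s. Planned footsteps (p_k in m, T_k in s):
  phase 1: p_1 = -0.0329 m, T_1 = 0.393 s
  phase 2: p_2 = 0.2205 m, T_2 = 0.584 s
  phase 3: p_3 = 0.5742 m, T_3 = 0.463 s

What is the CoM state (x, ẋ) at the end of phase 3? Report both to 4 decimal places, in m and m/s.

phase 1: p=-0.0329, T=0.393, ωT=1.365989, cosh=2.087364, sinh=1.832236; start (x,ẋ)=(-0.093000, 0.470400) → end (x,ẋ)=(0.089616, 0.599150)
phase 2: p=0.2205, T=0.584, ωT=2.029867, cosh=3.872214, sinh=3.740861; start (x,ẋ)=(0.089616, 0.599150) → end (x,ẋ)=(0.358531, 0.618225)
phase 3: p=0.5742, T=0.463, ωT=1.609295, cosh=2.599658, sinh=2.399629; start (x,ẋ)=(0.358531, 0.618225) → end (x,ẋ)=(0.440347, -0.191640)

x = 0.4403, ẋ = -0.1916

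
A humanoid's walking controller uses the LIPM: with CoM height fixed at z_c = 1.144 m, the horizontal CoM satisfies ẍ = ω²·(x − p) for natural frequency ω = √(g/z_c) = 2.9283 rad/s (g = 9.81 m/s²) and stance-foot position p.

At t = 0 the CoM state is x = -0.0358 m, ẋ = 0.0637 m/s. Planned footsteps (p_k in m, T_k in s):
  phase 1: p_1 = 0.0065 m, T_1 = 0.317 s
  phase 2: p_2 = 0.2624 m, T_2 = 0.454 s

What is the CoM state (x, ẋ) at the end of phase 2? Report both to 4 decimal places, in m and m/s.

x = -0.3566, ẋ = -1.5946

phase 1: p=0.0065, T=0.317, ωT=0.928271, cosh=1.462684, sinh=1.067447; start (x,ẋ)=(-0.035800, 0.063700) → end (x,ẋ)=(-0.032151, -0.039049)
phase 2: p=0.2624, T=0.454, ωT=1.329448, cosh=2.021790, sinh=1.757167; start (x,ẋ)=(-0.032151, -0.039049) → end (x,ẋ)=(-0.356552, -1.594565)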